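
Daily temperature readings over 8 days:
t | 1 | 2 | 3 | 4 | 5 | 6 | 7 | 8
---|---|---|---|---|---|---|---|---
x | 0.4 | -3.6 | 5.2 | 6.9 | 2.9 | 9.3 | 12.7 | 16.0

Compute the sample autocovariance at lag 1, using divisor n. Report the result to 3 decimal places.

Mean x̄ = (0.4 − 3.6 + 5.2 + 6.9 + 2.9 + 9.3 + 12.7 + 16.0)/8 = 6.2250
Deviations: -5.8250, -9.8250, -1.0250, 0.6750, -3.3250, 3.0750, 6.4750, 9.7750
Σ_{t=1}^{7}(x_t−x̄)(x_{t+1}−x̄) = 137.3444
γ_1 = 137.3444 / 8 = 17.168

17.168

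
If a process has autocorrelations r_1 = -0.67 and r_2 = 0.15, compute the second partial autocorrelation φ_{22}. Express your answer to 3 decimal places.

-0.542

φ_{22} = (r_2 − r_1²) / (1 − r_1²)
r_1² = (-0.67)² = 0.4489
Numerator = 0.15 − 0.4489 = -0.2989; denominator = 1 − 0.4489 = 0.5511
φ_{22} = -0.2989 / 0.5511 = -0.542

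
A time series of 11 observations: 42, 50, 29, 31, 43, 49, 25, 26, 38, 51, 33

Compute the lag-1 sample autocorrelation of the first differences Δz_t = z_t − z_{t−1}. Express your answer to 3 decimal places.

First differences Δz: 8, -21, 2, 12, 6, -24, 1, 12, 13, -18
Mean of differences = -0.9000
Numerator Σ(Δz_t−Δz̄)(Δz_{t+1}−Δz̄) = -347.9100
Denominator Σ(Δz_t−Δz̄)² = 1894.9000
r_1(Δz) = -347.9100 / 1894.9000 = -0.184

-0.184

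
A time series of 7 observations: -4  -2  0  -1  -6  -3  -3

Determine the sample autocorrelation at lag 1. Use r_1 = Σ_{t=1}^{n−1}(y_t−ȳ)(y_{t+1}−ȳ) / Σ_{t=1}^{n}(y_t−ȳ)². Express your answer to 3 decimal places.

Mean ȳ = (-4 − 2 + 0 − 1 − 6 − 3 − 3)/7 = -2.7143
Σ(y_t−ȳ)(y_{t+1}−ȳ) = (-0.9184) + (1.9388) + (4.6531) + (-5.6327) + (0.9388) + (0.0816) = 1.0612
Denominator Σ(y_t−ȳ)² = 23.4286
r_1 = 1.0612 / 23.4286 = 0.045

0.045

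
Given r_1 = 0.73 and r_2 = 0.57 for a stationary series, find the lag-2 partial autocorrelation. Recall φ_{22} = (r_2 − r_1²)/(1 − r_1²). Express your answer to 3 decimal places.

0.079

φ_{22} = (r_2 − r_1²) / (1 − r_1²)
r_1² = (0.73)² = 0.5329
Numerator = 0.57 − 0.5329 = 0.0371; denominator = 1 − 0.5329 = 0.4671
φ_{22} = 0.0371 / 0.4671 = 0.079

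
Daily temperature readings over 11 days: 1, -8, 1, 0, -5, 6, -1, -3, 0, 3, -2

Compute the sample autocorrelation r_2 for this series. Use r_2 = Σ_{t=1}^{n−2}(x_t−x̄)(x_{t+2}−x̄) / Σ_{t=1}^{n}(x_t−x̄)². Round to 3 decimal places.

-0.198

Mean x̄ = (1 − 8 + 1 + 0 − 5 + 6 − 1 − 3 + 0 + 3 − 2)/11 = -0.7273
Numerator Σ_{t=1}^{9}(x_t−x̄)(x_{t+2}−x̄) = -28.5124
Denominator Σ(x_t−x̄)² = 144.1818
r_2 = -28.5124 / 144.1818 = -0.198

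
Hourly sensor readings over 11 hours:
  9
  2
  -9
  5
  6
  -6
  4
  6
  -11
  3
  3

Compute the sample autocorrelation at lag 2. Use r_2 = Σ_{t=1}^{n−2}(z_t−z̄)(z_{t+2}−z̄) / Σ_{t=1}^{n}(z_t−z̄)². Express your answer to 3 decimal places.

-0.506

Mean z̄ = (9 + 2 − 9 + 5 + 6 − 6 + 4 + 6 − 11 + 3 + 3)/11 = 1.0909
Numerator Σ_{t=1}^{9}(z_t−z̄)(z_{t+2}−z̄) = -222.9256
Denominator Σ(z_t−z̄)² = 440.9091
r_2 = -222.9256 / 440.9091 = -0.506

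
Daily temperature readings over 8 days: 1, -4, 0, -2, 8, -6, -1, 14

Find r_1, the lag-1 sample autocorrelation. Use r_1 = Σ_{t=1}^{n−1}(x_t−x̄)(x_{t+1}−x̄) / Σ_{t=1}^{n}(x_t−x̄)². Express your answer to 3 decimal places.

Mean x̄ = (1 − 4 + 0 − 2 + 8 − 6 − 1 + 14)/8 = 1.2500
Deviations from mean: -0.2500, -5.2500, -1.2500, -3.2500, 6.7500, -7.2500, -2.2500, 12.7500
Numerator Σ_{t=1}^{7}(x_t−x̄)(x_{t+1}−x̄) = -71.3125
Denominator Σ(x_t−x̄)² = 305.5000
r_1 = -71.3125 / 305.5000 = -0.233

-0.233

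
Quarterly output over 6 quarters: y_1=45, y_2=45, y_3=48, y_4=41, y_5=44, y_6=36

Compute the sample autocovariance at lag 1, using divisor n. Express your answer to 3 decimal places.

Mean ȳ = (45 + 45 + 48 + 41 + 44 + 36)/6 = 43.1667
Deviations: 1.8333, 1.8333, 4.8333, -2.1667, 0.8333, -7.1667
Σ_{t=1}^{5}(y_t−ȳ)(y_{t+1}−ȳ) = -6.0278
γ_1 = -6.0278 / 6 = -1.005

-1.005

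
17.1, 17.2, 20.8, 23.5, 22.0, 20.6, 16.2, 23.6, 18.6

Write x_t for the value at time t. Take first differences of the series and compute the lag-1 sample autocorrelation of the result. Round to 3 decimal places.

-0.458

First differences Δx: 0.1, 3.6, 2.7, -1.5, -1.4, -4.4, 7.4, -5.0
Mean of differences = 0.1875
Numerator Σ(Δx_t−Δx̄)(Δx_{t+1}−Δx̄) = -56.5052
Denominator Σ(Δx_t−Δx̄)² = 123.3088
r_1(Δx) = -56.5052 / 123.3088 = -0.458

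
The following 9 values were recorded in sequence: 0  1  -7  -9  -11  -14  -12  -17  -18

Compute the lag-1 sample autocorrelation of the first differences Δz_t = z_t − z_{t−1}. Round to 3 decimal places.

-0.539

First differences Δz: 1, -8, -2, -2, -3, 2, -5, -1
Mean of differences = -2.2500
Numerator Σ(Δz_t−Δz̄)(Δz_{t+1}−Δz̄) = -38.5625
Denominator Σ(Δz_t−Δz̄)² = 71.5000
r_1(Δz) = -38.5625 / 71.5000 = -0.539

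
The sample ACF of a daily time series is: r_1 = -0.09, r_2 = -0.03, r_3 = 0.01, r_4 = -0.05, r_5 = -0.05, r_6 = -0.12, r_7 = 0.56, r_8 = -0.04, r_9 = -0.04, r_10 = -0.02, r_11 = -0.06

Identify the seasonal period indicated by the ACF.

7

The largest autocorrelation is r_7 = 0.56; the remaining lags stay at or below 0.01.
The dominant spike at lag 7 indicates a seasonal period of 7.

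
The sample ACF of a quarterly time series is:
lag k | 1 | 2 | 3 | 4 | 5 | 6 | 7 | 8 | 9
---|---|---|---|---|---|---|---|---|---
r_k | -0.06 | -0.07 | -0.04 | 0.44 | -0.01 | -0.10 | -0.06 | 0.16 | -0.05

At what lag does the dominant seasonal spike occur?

4

The largest autocorrelation is r_4 = 0.44, with a weaker echo at lag 8 (0.16); the remaining lags stay at or below -0.01.
The dominant spike at lag 4 indicates a seasonal period of 4.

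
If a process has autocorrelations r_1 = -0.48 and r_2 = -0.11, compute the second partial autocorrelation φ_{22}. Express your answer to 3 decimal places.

-0.442

φ_{22} = (r_2 − r_1²) / (1 − r_1²)
r_1² = (-0.48)² = 0.2304
Numerator = -0.11 − 0.2304 = -0.3404; denominator = 1 − 0.2304 = 0.7696
φ_{22} = -0.3404 / 0.7696 = -0.442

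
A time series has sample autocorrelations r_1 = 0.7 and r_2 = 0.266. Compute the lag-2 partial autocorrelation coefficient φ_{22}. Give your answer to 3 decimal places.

φ_{22} = (r_2 − r_1²) / (1 − r_1²)
r_1² = (0.7)² = 0.49
Numerator = 0.266 − 0.4900 = -0.2240; denominator = 1 − 0.4900 = 0.5100
φ_{22} = -0.2240 / 0.5100 = -0.439

-0.439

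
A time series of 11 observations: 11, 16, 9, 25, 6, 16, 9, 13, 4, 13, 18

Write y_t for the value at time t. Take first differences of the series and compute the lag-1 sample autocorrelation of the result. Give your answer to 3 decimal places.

-0.780

First differences Δy: 5, -7, 16, -19, 10, -7, 4, -9, 9, 5
Mean of differences = 0.7000
Numerator Σ(Δy_t−Δȳ)(Δy_{t+1}−Δȳ) = -809.3900
Denominator Σ(Δy_t−Δȳ)² = 1038.1000
r_1(Δy) = -809.3900 / 1038.1000 = -0.780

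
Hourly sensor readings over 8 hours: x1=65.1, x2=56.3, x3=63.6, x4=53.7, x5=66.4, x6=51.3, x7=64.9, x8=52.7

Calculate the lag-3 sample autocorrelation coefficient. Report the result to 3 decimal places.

Mean x̄ = (65.1 + 56.3 + 63.6 + 53.7 + 66.4 + 51.3 + 64.9 + 52.7)/8 = 59.2500
Deviations from mean: 5.8500, -2.9500, 4.3500, -5.5500, 7.1500, -7.9500, 5.6500, -6.5500
Σ(x_t−x̄)(x_{t+3}−x̄) = (-32.4675) + (-21.0925) + (-34.5825) + (-31.3575) + (-46.8325) = -166.3325
Denominator Σ(x_t−x̄)² = 281.8000
r_3 = -166.3325 / 281.8000 = -0.590

-0.590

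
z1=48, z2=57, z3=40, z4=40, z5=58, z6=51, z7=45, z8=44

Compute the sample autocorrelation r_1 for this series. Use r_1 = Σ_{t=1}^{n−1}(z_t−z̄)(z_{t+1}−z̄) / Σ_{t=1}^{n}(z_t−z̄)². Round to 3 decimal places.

Mean z̄ = (48 + 57 + 40 + 40 + 58 + 51 + 45 + 44)/8 = 47.8750
Deviations from mean: 0.1250, 9.1250, -7.8750, -7.8750, 10.1250, 3.1250, -2.8750, -3.8750
Numerator Σ_{t=1}^{7}(z_t−z̄)(z_{t+1}−z̄) = -54.6406
Denominator Σ(z_t−z̄)² = 342.8750
r_1 = -54.6406 / 342.8750 = -0.159

-0.159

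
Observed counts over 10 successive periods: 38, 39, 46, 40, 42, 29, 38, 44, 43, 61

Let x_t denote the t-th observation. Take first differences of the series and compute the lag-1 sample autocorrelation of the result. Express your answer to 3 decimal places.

First differences Δx: 1, 7, -6, 2, -13, 9, 6, -1, 18
Mean of differences = 2.5556
Numerator Σ(Δx_t−Δx̄)(Δx_{t+1}−Δx̄) = -176.7531
Denominator Σ(Δx_t−Δx̄)² = 642.2222
r_1(Δx) = -176.7531 / 642.2222 = -0.275

-0.275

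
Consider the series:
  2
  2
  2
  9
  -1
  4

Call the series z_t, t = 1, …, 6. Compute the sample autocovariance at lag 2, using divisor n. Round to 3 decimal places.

Mean z̄ = (2 + 2 + 2 + 9 − 1 + 4)/6 = 3.0000
Deviations: -1.0000, -1.0000, -1.0000, 6.0000, -4.0000, 1.0000
Σ_{t=1}^{4}(z_t−z̄)(z_{t+2}−z̄) = 5.0000
γ_2 = 5.0000 / 6 = 0.833

0.833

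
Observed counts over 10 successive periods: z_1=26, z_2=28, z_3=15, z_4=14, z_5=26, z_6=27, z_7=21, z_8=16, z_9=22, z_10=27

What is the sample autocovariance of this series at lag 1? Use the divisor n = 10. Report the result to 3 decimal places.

Mean z̄ = (26 + 28 + 15 + 14 + 26 + 27 + 21 + 16 + 22 + 27)/10 = 22.2000
Σ_{t=1}^{9}(z_t−z̄)(z_{t+1}−z̄) = 28.3600
γ_1 = 28.3600 / 10 = 2.836

2.836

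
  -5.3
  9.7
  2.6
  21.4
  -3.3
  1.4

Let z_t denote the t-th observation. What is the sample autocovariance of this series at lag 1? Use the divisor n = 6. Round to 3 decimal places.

-33.261

Mean z̄ = (-5.3 + 9.7 + 2.6 + 21.4 − 3.3 + 1.4)/6 = 4.4167
Deviations: -9.7167, 5.2833, -1.8167, 16.9833, -7.7167, -3.0167
Σ_{t=1}^{5}(z_t−z̄)(z_{t+1}−z̄) = -199.5636
γ_1 = -199.5636 / 6 = -33.261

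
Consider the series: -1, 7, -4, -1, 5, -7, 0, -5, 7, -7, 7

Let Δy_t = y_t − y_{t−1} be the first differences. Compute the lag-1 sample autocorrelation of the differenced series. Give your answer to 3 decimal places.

-0.724

First differences Δy: 8, -11, 3, 6, -12, 7, -5, 12, -14, 14
Mean of differences = 0.8000
Numerator Σ(Δy_t−Δȳ)(Δy_{t+1}−Δȳ) = -707.4400
Denominator Σ(Δy_t−Δȳ)² = 977.6000
r_1(Δy) = -707.4400 / 977.6000 = -0.724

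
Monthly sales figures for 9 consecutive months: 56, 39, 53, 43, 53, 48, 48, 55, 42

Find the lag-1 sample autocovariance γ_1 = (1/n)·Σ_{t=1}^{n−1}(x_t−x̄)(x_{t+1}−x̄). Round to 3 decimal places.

-23.442

Mean x̄ = (56 + 39 + 53 + 43 + 53 + 48 + 48 + 55 + 42)/9 = 48.5556
Σ_{t=1}^{8}(x_t−x̄)(x_{t+1}−x̄) = -210.9753
γ_1 = -210.9753 / 9 = -23.442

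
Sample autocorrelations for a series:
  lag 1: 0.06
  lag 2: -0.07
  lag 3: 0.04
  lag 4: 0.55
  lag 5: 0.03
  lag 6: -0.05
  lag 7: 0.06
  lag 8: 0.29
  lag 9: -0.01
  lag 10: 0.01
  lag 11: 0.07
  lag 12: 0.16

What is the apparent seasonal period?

4

The largest autocorrelation is r_4 = 0.55, with weaker echoes at lags 8 (0.29) and 12 (0.16); the remaining lags stay at or below 0.07.
The dominant spike at lag 4 indicates a seasonal period of 4.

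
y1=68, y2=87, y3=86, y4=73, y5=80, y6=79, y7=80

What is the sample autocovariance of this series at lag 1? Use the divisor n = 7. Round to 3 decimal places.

-11.429

Mean ȳ = (68 + 87 + 86 + 73 + 80 + 79 + 80)/7 = 79.0000
Σ_{t=1}^{6}(y_t−ȳ)(y_{t+1}−ȳ) = -80.0000
γ_1 = -80.0000 / 7 = -11.429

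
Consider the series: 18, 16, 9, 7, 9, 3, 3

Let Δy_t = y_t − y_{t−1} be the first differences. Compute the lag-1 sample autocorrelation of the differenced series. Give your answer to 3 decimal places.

First differences Δy: -2, -7, -2, 2, -6, 0
Mean of differences = -2.5000
Numerator Σ(Δy_t−Δȳ)(Δy_{t+1}−Δȳ) = -26.7500
Denominator Σ(Δy_t−Δȳ)² = 59.5000
r_1(Δy) = -26.7500 / 59.5000 = -0.450

-0.450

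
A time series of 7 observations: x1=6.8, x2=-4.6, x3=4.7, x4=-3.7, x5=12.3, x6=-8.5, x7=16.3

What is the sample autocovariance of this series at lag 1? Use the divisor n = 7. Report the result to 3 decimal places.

Mean x̄ = (6.8 − 4.6 + 4.7 − 3.7 + 12.3 − 8.5 + 16.3)/7 = 3.3286
Deviations: 3.4714, -7.9286, 1.3714, -7.0286, 8.9714, -11.8286, 12.9714
Σ_{t=1}^{6}(x_t−x̄)(x_{t+1}−x̄) = -370.6451
γ_1 = -370.6451 / 7 = -52.949

-52.949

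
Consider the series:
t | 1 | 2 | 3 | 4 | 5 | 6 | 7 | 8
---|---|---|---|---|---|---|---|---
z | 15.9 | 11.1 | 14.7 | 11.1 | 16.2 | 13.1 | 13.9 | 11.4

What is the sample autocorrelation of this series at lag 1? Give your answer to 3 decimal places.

Mean z̄ = (15.9 + 11.1 + 14.7 + 11.1 + 16.2 + 13.1 + 13.9 + 11.4)/8 = 13.4250
Deviations from mean: 2.4750, -2.3250, 1.2750, -2.3250, 2.7750, -0.3250, 0.4750, -2.0250
Σ(z_t−z̄)(z_{t+1}−z̄) = (-5.7544) + (-2.9644) + (-2.9644) + (-6.4519) + (-0.9019) + (-0.1544) + (-0.9619) = -20.1531
Denominator Σ(z_t−z̄)² = 30.6950
r_1 = -20.1531 / 30.6950 = -0.657

-0.657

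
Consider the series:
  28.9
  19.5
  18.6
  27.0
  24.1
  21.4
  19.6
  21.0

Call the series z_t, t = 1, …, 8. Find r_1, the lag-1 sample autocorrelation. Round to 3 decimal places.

-0.120

Mean z̄ = (28.9 + 19.5 + 18.6 + 27.0 + 24.1 + 21.4 + 19.6 + 21.0)/8 = 22.5125
Deviations from mean: 6.3875, -3.0125, -3.9125, 4.4875, 1.5875, -1.1125, -2.9125, -1.5125
Σ(z_t−z̄)(z_{t+1}−z̄) = (-19.2423) + (11.7864) + (-17.5573) + (7.1239) + (-1.7661) + (3.2402) + (4.4052) = -12.0102
Denominator Σ(z_t−z̄)² = 99.8488
r_1 = -12.0102 / 99.8488 = -0.120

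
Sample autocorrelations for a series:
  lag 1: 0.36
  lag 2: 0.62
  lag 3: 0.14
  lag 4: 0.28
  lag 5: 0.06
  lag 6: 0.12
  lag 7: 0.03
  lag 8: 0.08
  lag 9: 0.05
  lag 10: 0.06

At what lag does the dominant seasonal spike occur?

The largest autocorrelation is r_2 = 0.62; the remaining lags stay at or below 0.36.
The dominant spike at lag 2 indicates a seasonal period of 2.

2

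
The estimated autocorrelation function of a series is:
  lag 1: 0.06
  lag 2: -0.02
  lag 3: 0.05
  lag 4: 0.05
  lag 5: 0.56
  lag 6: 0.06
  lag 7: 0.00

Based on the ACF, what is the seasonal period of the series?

The largest autocorrelation is r_5 = 0.56; the remaining lags stay at or below 0.06.
The dominant spike at lag 5 indicates a seasonal period of 5.

5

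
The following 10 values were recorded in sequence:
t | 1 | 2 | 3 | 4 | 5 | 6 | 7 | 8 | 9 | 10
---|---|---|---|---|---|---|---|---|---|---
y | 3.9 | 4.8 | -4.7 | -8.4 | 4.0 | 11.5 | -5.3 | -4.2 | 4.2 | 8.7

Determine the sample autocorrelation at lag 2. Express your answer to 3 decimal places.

Mean ȳ = (3.9 + 4.8 − 4.7 − 8.4 + 4.0 + 11.5 − 5.3 − 4.2 + 4.2 + 8.7)/10 = 1.4500
Numerator Σ_{t=1}^{8}(y_t−ȳ)(y_{t+2}−ȳ) = -296.2600
Denominator Σ(y_t−ȳ)² = 397.1850
r_2 = -296.2600 / 397.1850 = -0.746

-0.746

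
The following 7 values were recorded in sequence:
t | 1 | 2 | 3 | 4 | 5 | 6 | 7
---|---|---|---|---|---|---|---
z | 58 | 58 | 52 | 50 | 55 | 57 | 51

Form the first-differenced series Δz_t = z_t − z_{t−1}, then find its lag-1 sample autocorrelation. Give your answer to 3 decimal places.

First differences Δz: 0, -6, -2, 5, 2, -6
Mean of differences = -1.1667
Numerator Σ(Δz_t−Δz̄)(Δz_{t+1}−Δz̄) = -2.5278
Denominator Σ(Δz_t−Δz̄)² = 96.8333
r_1(Δz) = -2.5278 / 96.8333 = -0.026

-0.026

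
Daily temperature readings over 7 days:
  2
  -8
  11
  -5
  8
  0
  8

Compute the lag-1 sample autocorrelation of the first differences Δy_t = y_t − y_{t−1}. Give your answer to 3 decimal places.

-0.872

First differences Δy: -10, 19, -16, 13, -8, 8
Mean of differences = 1.0000
Numerator Σ(Δy_t−Δȳ)(Δy_{t+1}−Δȳ) = -879.0000
Denominator Σ(Δy_t−Δȳ)² = 1008.0000
r_1(Δy) = -879.0000 / 1008.0000 = -0.872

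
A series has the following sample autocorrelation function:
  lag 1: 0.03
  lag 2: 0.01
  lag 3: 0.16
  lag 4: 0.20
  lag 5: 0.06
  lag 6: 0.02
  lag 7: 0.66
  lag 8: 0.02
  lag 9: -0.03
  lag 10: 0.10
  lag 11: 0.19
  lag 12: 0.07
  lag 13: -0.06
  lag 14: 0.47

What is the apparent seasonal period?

7

The largest autocorrelation is r_7 = 0.66, with a weaker echo at lag 14 (0.47); the remaining lags stay at or below 0.20.
The dominant spike at lag 7 indicates a seasonal period of 7.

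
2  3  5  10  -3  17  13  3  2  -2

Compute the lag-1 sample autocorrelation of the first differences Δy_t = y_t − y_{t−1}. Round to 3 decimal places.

-0.465

First differences Δy: 1, 2, 5, -13, 20, -4, -10, -1, -4
Mean of differences = -0.4444
Numerator Σ(Δy_t−Δȳ)(Δy_{t+1}−Δȳ) = -339.6420
Denominator Σ(Δy_t−Δȳ)² = 730.2222
r_1(Δy) = -339.6420 / 730.2222 = -0.465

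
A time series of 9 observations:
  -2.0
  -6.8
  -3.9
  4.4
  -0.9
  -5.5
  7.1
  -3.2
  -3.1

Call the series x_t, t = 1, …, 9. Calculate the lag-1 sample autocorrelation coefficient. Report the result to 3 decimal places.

Mean x̄ = (-2.0 − 6.8 − 3.9 + 4.4 − 0.9 − 5.5 + 7.1 − 3.2 − 3.1)/9 = -1.5444
Numerator Σ_{t=1}^{8}(x_t−x̄)(x_{t+1}−x̄) = -43.8764
Denominator Σ(x_t−x̄)² = 164.6622
r_1 = -43.8764 / 164.6622 = -0.266

-0.266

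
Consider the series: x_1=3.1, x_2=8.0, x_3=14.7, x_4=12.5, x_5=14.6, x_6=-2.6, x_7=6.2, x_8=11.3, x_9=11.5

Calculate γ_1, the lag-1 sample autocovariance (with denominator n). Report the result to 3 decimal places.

Mean x̄ = (3.1 + 8.0 + 14.7 + 12.5 + 14.6 − 2.6 + 6.2 + 11.3 + 11.5)/9 = 8.8111
Σ_{t=1}^{8}(x_t−x̄)(x_{t+1}−x̄) = 6.8654
γ_1 = 6.8654 / 9 = 0.763

0.763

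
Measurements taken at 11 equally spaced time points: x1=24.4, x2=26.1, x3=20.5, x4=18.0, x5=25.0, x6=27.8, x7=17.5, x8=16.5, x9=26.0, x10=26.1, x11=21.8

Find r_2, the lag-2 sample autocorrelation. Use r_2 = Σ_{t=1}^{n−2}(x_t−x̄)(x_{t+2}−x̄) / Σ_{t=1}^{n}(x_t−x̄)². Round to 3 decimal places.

Mean x̄ = (24.4 + 26.1 + 20.5 + 18.0 + 25.0 + 27.8 + 17.5 + 16.5 + 26.0 + 26.1 + 21.8)/11 = 22.7000
Numerator Σ_{t=1}^{9}(x_t−x̄)(x_{t+2}−x̄) = -133.5400
Denominator Σ(x_t−x̄)² = 161.4200
r_2 = -133.5400 / 161.4200 = -0.827

-0.827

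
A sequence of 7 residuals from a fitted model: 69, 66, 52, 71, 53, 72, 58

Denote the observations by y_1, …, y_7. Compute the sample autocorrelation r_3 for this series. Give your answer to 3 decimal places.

Mean ȳ = (69 + 66 + 52 + 71 + 53 + 72 + 58)/7 = 63.0000
Deviations from mean: 6.0000, 3.0000, -11.0000, 8.0000, -10.0000, 9.0000, -5.0000
Numerator Σ_{t=1}^{4}(y_t−ȳ)(y_{t+3}−ȳ) = -121.0000
Denominator Σ(y_t−ȳ)² = 436.0000
r_3 = -121.0000 / 436.0000 = -0.278

-0.278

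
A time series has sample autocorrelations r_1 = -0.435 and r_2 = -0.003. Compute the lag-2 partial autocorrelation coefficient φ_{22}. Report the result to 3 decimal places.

-0.237

φ_{22} = (r_2 − r_1²) / (1 − r_1²)
r_1² = (-0.435)² = 0.189225
Numerator = -0.003 − 0.1892 = -0.1922; denominator = 1 − 0.1892 = 0.8108
φ_{22} = -0.1922 / 0.8108 = -0.237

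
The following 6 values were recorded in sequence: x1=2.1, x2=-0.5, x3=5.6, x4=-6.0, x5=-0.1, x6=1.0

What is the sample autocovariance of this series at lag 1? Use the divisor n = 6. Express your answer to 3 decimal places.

-6.120

Mean x̄ = (2.1 − 0.5 + 5.6 − 6.0 − 0.1 + 1.0)/6 = 0.3500
Deviations: 1.7500, -0.8500, 5.2500, -6.3500, -0.4500, 0.6500
Σ_{t=1}^{5}(x_t−x̄)(x_{t+1}−x̄) = -36.7225
γ_1 = -36.7225 / 6 = -6.120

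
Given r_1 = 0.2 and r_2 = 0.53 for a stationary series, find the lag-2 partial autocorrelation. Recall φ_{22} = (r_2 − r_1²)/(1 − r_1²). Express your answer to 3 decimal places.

0.510

φ_{22} = (r_2 − r_1²) / (1 − r_1²)
r_1² = (0.2)² = 0.04
Numerator = 0.53 − 0.0400 = 0.4900; denominator = 1 − 0.0400 = 0.9600
φ_{22} = 0.4900 / 0.9600 = 0.510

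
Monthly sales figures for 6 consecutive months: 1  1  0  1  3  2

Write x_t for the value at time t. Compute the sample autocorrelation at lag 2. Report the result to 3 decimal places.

-0.354

Mean x̄ = (1 + 1 + 0 + 1 + 3 + 2)/6 = 1.3333
Deviations from mean: -0.3333, -0.3333, -1.3333, -0.3333, 1.6667, 0.6667
Numerator Σ_{t=1}^{4}(x_t−x̄)(x_{t+2}−x̄) = -1.8889
Denominator Σ(x_t−x̄)² = 5.3333
r_2 = -1.8889 / 5.3333 = -0.354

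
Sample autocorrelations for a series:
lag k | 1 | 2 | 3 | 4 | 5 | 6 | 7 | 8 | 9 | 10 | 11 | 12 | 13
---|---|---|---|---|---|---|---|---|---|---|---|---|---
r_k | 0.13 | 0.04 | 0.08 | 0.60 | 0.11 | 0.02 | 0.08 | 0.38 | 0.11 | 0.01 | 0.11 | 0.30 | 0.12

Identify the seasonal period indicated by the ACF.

The largest autocorrelation is r_4 = 0.60, with weaker echoes at lags 8 (0.38) and 12 (0.30); the remaining lags stay at or below 0.13.
The dominant spike at lag 4 indicates a seasonal period of 4.

4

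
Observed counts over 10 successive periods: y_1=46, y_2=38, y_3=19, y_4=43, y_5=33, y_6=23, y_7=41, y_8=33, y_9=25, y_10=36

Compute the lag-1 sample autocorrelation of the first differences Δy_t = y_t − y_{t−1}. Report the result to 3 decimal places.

-0.458

First differences Δy: -8, -19, 24, -10, -10, 18, -8, -8, 11
Mean of differences = -1.1111
Numerator Σ(Δy_t−Δȳ)(Δy_{t+1}−Δȳ) = -807.6790
Denominator Σ(Δy_t−Δȳ)² = 1762.8889
r_1(Δy) = -807.6790 / 1762.8889 = -0.458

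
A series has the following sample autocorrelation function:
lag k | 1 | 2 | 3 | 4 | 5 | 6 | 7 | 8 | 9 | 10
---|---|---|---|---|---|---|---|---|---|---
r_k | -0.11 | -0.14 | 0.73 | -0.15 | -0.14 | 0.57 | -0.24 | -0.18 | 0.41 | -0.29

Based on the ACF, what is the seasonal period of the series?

The largest autocorrelation is r_3 = 0.73, with weaker echoes at lags 6 (0.57) and 9 (0.41); the remaining lags stay at or below -0.11.
The dominant spike at lag 3 indicates a seasonal period of 3.

3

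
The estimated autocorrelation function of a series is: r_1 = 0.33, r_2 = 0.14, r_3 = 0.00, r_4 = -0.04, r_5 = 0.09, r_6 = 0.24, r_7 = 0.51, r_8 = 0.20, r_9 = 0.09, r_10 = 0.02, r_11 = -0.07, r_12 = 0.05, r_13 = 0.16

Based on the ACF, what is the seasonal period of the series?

7

The largest autocorrelation is r_7 = 0.51; the remaining lags stay at or below 0.33. The elevated value at lag 1 (0.33), dropping to 0.14 at lag 2, reflects decaying short-term dependence rather than seasonality.
The dominant spike at lag 7 indicates a seasonal period of 7.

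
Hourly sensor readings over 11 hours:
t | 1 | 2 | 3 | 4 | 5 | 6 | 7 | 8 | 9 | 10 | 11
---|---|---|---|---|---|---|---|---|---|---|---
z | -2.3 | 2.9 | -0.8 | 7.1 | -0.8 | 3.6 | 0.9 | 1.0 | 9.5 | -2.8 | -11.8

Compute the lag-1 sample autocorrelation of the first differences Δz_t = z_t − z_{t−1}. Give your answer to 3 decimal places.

First differences Δz: 5.2, -3.7, 7.9, -7.9, 4.4, -2.7, 0.1, 8.5, -12.3, -9.0
Mean of differences = -0.9500
Numerator Σ(Δz_t−Δz̄)(Δz_{t+1}−Δz̄) = -157.1075
Denominator Σ(Δz_t−Δz̄)² = 487.7250
r_1(Δz) = -157.1075 / 487.7250 = -0.322

-0.322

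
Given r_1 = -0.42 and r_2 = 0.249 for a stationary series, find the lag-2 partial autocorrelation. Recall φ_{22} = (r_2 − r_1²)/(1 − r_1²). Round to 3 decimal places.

0.088

φ_{22} = (r_2 − r_1²) / (1 − r_1²)
r_1² = (-0.42)² = 0.1764
Numerator = 0.249 − 0.1764 = 0.0726; denominator = 1 − 0.1764 = 0.8236
φ_{22} = 0.0726 / 0.8236 = 0.088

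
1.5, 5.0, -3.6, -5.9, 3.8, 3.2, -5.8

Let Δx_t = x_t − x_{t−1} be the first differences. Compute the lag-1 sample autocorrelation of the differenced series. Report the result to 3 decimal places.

First differences Δx: 3.5, -8.6, -2.3, 9.7, -0.6, -9.0
Mean of differences = -1.2167
Numerator Σ(Δx_t−Δx̄)(Δx_{t+1}−Δx̄) = -36.7203
Denominator Σ(Δx_t−Δx̄)² = 258.0683
r_1(Δx) = -36.7203 / 258.0683 = -0.142

-0.142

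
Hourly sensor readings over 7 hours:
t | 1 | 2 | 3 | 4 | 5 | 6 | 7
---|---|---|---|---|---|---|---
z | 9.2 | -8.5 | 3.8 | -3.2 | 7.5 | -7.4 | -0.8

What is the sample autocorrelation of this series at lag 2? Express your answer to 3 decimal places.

0.367

Mean z̄ = (9.2 − 8.5 + 3.8 − 3.2 + 7.5 − 7.4 − 0.8)/7 = 0.0857
Deviations from mean: 9.1143, -8.5857, 3.7143, -3.2857, 7.4143, -7.4857, -0.8857
Σ(z_t−z̄)(z_{t+2}−z̄) = (33.8531) + (28.2102) + (27.5388) + (24.5959) + (-6.5669) = 107.6310
Denominator Σ(z_t−z̄)² = 293.1686
r_2 = 107.6310 / 293.1686 = 0.367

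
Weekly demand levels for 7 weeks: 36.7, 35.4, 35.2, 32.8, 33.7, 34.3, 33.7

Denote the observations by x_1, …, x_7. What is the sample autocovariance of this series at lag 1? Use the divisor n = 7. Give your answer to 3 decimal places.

0.449

Mean x̄ = (36.7 + 35.4 + 35.2 + 32.8 + 33.7 + 34.3 + 33.7)/7 = 34.5429
Σ_{t=1}^{6}(x_t−x̄)(x_{t+1}−x̄) = 3.1453
γ_1 = 3.1453 / 7 = 0.449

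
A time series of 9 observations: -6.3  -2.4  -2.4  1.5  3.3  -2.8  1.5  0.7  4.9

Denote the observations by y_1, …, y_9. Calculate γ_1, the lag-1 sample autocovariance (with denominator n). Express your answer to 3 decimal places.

1.454

Mean ȳ = (-6.3 − 2.4 − 2.4 + 1.5 + 3.3 − 2.8 + 1.5 + 0.7 + 4.9)/9 = -0.2222
Σ_{t=1}^{8}(y_t−ȳ)(y_{t+1}−ȳ) = 13.0873
γ_1 = 13.0873 / 9 = 1.454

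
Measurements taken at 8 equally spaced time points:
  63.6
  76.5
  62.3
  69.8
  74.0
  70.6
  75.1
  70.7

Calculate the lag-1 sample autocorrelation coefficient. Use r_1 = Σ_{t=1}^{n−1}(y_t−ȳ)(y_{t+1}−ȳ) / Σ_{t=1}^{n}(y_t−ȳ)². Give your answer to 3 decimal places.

-0.459

Mean ȳ = (63.6 + 76.5 + 62.3 + 69.8 + 74.0 + 70.6 + 75.1 + 70.7)/8 = 70.3250
Deviations from mean: -6.7250, 6.1750, -8.0250, -0.5250, 3.6750, 0.2750, 4.7750, 0.3750
Σ(y_t−ȳ)(y_{t+1}−ȳ) = (-41.5269) + (-49.5544) + (4.2131) + (-1.9294) + (1.0106) + (1.3131) + (1.7906) = -84.6831
Denominator Σ(y_t−ȳ)² = 184.5550
r_1 = -84.6831 / 184.5550 = -0.459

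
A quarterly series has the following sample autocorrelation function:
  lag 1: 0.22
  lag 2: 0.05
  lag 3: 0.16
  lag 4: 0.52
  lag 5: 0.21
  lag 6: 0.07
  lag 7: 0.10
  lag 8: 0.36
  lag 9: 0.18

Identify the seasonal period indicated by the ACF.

The largest autocorrelation is r_4 = 0.52, with a weaker echo at lag 8 (0.36); the remaining lags stay at or below 0.22. The elevated value at lag 1 (0.22), dropping to 0.05 at lag 2, reflects decaying short-term dependence rather than seasonality.
The dominant spike at lag 4 indicates a seasonal period of 4.

4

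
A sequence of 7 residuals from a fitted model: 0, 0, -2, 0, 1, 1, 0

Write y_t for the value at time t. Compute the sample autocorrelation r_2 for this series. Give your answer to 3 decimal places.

Mean ȳ = (0 + 0 − 2 + 0 + 1 + 1 + 0)/7 = 0.0000
Deviations from mean: 0.0000, 0.0000, -2.0000, 0.0000, 1.0000, 1.0000, 0.0000
Numerator Σ_{t=1}^{5}(y_t−ȳ)(y_{t+2}−ȳ) = -2.0000
Denominator Σ(y_t−ȳ)² = 6.0000
r_2 = -2.0000 / 6.0000 = -0.333

-0.333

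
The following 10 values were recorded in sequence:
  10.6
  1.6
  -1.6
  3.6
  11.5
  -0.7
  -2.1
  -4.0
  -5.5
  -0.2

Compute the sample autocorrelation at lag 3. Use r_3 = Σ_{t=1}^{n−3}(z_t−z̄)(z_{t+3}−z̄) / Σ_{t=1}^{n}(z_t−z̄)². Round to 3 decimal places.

-0.044

Mean z̄ = (10.6 + 1.6 − 1.6 + 3.6 + 11.5 − 0.7 − 2.1 − 4.0 − 5.5 − 0.2)/10 = 1.3200
Σ(z_t−z̄)(z_{t+3}−z̄) = (21.1584) + (2.8504) + (5.8984) + (-7.7976) + (-54.1576) + (13.7764) + (5.1984) = -13.0732
Denominator Σ(z_t−z̄)² = 296.4560
r_3 = -13.0732 / 296.4560 = -0.044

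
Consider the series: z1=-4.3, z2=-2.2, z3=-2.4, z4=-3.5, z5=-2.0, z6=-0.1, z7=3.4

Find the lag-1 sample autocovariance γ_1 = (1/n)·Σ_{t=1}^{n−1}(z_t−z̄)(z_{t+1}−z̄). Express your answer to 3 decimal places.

1.616

Mean z̄ = (-4.3 − 2.2 − 2.4 − 3.5 − 2.0 − 0.1 + 3.4)/7 = -1.5857
Σ_{t=1}^{6}(z_t−z̄)(z_{t+1}−z̄) = 11.3112
γ_1 = 11.3112 / 7 = 1.616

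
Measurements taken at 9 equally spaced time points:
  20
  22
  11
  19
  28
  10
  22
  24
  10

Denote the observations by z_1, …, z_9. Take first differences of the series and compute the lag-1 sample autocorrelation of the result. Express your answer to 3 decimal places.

-0.453

First differences Δz: 2, -11, 8, 9, -18, 12, 2, -14
Mean of differences = -1.2500
Numerator Σ(Δz_t−Δz̄)(Δz_{t+1}−Δz̄) = -419.0625
Denominator Σ(Δz_t−Δz̄)² = 925.5000
r_1(Δz) = -419.0625 / 925.5000 = -0.453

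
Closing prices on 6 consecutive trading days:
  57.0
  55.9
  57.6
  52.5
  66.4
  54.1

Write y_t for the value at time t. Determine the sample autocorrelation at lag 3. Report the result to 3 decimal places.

Mean ȳ = (57.0 + 55.9 + 57.6 + 52.5 + 66.4 + 54.1)/6 = 57.2500
Deviations from mean: -0.2500, -1.3500, 0.3500, -4.7500, 9.1500, -3.1500
Σ(y_t−ȳ)(y_{t+3}−ȳ) = (1.1875) + (-12.3525) + (-1.1025) = -12.2675
Denominator Σ(y_t−ȳ)² = 118.2150
r_3 = -12.2675 / 118.2150 = -0.104

-0.104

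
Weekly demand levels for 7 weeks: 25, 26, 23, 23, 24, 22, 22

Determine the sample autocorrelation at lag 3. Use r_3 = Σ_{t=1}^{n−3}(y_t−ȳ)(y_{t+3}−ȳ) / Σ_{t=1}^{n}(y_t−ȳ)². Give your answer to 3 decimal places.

Mean ȳ = (25 + 26 + 23 + 23 + 24 + 22 + 22)/7 = 23.5714
Σ(y_t−ȳ)(y_{t+3}−ȳ) = (-0.8163) + (1.0408) + (0.8980) + (0.8980) = 2.0204
Denominator Σ(y_t−ȳ)² = 13.7143
r_3 = 2.0204 / 13.7143 = 0.147

0.147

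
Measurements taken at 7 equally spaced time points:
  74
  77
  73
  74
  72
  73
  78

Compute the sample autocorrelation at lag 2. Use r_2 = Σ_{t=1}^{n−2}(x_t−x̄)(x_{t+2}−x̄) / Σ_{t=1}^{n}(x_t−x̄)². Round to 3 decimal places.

-0.171

Mean x̄ = (74 + 77 + 73 + 74 + 72 + 73 + 78)/7 = 74.4286
Deviations from mean: -0.4286, 2.5714, -1.4286, -0.4286, -2.4286, -1.4286, 3.5714
Σ(x_t−x̄)(x_{t+2}−x̄) = (0.6122) + (-1.1020) + (3.4694) + (0.6122) + (-8.6735) = -5.0816
Denominator Σ(x_t−x̄)² = 29.7143
r_2 = -5.0816 / 29.7143 = -0.171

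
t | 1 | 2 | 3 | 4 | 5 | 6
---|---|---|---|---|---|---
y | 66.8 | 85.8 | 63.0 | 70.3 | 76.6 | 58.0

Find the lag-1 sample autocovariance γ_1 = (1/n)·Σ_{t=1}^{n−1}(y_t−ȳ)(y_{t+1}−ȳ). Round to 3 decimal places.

Mean ȳ = (66.8 + 85.8 + 63.0 + 70.3 + 76.6 + 58.0)/6 = 70.0833
Σ_{t=1}^{5}(y_t−ȳ)(y_{t+1}−ȳ) = -241.7953
γ_1 = -241.7953 / 6 = -40.299

-40.299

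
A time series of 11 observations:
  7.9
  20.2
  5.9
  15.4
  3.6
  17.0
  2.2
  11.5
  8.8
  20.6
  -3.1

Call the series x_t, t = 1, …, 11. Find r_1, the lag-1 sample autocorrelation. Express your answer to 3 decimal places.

-0.648

Mean x̄ = (7.9 + 20.2 + 5.9 + 15.4 + 3.6 + 17.0 + 2.2 + 11.5 + 8.8 + 20.6 − 3.1)/11 = 10.0000
Numerator Σ_{t=1}^{10}(x_t−x̄)(x_{t+1}−x̄) = -384.4200
Denominator Σ(x_t−x̄)² = 592.8800
r_1 = -384.4200 / 592.8800 = -0.648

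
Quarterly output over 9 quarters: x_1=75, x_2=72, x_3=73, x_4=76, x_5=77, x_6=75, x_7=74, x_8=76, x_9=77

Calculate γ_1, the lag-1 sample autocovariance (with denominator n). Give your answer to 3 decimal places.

Mean x̄ = (75 + 72 + 73 + 76 + 77 + 75 + 74 + 76 + 77)/9 = 75.0000
Σ_{t=1}^{8}(x_t−x̄)(x_{t+1}−x̄) = 7.0000
γ_1 = 7.0000 / 9 = 0.778

0.778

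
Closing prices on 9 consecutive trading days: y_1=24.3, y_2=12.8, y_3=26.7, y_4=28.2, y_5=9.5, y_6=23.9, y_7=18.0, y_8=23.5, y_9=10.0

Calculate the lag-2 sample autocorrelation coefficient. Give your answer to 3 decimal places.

Mean ȳ = (24.3 + 12.8 + 26.7 + 28.2 + 9.5 + 23.9 + 18.0 + 23.5 + 10.0)/9 = 19.6556
Numerator Σ_{t=1}^{7}(y_t−ȳ)(y_{t+2}−ȳ) = -12.0173
Denominator Σ(y_t−ȳ)² = 423.1022
r_2 = -12.0173 / 423.1022 = -0.028

-0.028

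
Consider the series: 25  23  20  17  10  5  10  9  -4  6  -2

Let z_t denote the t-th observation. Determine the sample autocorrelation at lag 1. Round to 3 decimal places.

Mean z̄ = (25 + 23 + 20 + 17 + 10 + 5 + 10 + 9 − 4 + 6 − 2)/11 = 10.8182
Numerator Σ_{t=1}^{10}(z_t−z̄)(z_{t+1}−z̄) = 507.4215
Denominator Σ(z_t−z̄)² = 917.6364
r_1 = 507.4215 / 917.6364 = 0.553

0.553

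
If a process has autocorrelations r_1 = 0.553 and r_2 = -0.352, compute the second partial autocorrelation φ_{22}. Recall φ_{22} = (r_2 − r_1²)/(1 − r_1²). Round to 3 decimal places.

-0.948

φ_{22} = (r_2 − r_1²) / (1 − r_1²)
r_1² = (0.553)² = 0.305809
Numerator = -0.352 − 0.3058 = -0.6578; denominator = 1 − 0.3058 = 0.6942
φ_{22} = -0.6578 / 0.6942 = -0.948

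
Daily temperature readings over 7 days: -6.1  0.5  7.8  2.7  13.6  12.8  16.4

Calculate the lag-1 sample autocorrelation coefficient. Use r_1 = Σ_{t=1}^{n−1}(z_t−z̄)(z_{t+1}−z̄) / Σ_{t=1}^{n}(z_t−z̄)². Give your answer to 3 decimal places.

Mean z̄ = (-6.1 + 0.5 + 7.8 + 2.7 + 13.6 + 12.8 + 16.4)/7 = 6.8143
Deviations from mean: -12.9143, -6.3143, 0.9857, -4.1143, 6.7857, 5.9857, 9.5857
Σ(z_t−z̄)(z_{t+1}−z̄) = (81.5445) + (-6.2241) + (-4.0555) + (-27.9184) + (40.6173) + (57.3773) = 141.3412
Denominator Σ(z_t−z̄)² = 398.3086
r_1 = 141.3412 / 398.3086 = 0.355

0.355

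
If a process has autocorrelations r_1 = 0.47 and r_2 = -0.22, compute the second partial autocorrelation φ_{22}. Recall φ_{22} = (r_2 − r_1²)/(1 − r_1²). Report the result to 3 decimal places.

-0.566

φ_{22} = (r_2 − r_1²) / (1 − r_1²)
r_1² = (0.47)² = 0.2209
Numerator = -0.22 − 0.2209 = -0.4409; denominator = 1 − 0.2209 = 0.7791
φ_{22} = -0.4409 / 0.7791 = -0.566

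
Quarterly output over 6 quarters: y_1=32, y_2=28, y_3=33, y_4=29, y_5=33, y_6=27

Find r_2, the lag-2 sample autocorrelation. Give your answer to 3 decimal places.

Mean ȳ = (32 + 28 + 33 + 29 + 33 + 27)/6 = 30.3333
Deviations from mean: 1.6667, -2.3333, 2.6667, -1.3333, 2.6667, -3.3333
Σ(y_t−ȳ)(y_{t+2}−ȳ) = (4.4444) + (3.1111) + (7.1111) + (4.4444) = 19.1111
Denominator Σ(y_t−ȳ)² = 35.3333
r_2 = 19.1111 / 35.3333 = 0.541

0.541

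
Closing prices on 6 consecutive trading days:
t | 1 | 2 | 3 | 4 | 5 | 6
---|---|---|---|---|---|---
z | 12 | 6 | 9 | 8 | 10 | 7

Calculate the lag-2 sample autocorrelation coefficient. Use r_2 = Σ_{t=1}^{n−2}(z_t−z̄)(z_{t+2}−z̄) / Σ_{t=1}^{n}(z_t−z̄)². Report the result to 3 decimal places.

Mean z̄ = (12 + 6 + 9 + 8 + 10 + 7)/6 = 8.6667
Deviations from mean: 3.3333, -2.6667, 0.3333, -0.6667, 1.3333, -1.6667
Numerator Σ_{t=1}^{4}(z_t−z̄)(z_{t+2}−z̄) = 4.4444
Denominator Σ(z_t−z̄)² = 23.3333
r_2 = 4.4444 / 23.3333 = 0.190

0.190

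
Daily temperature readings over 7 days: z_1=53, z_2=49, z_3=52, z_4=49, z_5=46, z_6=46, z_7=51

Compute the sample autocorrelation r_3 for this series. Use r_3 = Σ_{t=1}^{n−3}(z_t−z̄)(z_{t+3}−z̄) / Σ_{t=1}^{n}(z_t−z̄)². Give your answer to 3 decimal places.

-0.209

Mean z̄ = (53 + 49 + 52 + 49 + 46 + 46 + 51)/7 = 49.4286
Σ(z_t−z̄)(z_{t+3}−z̄) = (-1.5306) + (1.4694) + (-8.8163) + (-0.6735) = -9.5510
Denominator Σ(z_t−z̄)² = 45.7143
r_3 = -9.5510 / 45.7143 = -0.209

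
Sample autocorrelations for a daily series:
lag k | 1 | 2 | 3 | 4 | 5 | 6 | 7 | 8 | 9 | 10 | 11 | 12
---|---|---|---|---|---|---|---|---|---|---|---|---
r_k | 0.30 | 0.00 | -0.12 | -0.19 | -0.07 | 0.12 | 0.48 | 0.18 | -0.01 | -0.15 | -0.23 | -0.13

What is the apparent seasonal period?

7

The largest autocorrelation is r_7 = 0.48; the remaining lags stay at or below 0.30. The elevated value at lag 1 (0.30), dropping to 0.00 at lag 2, reflects decaying short-term dependence rather than seasonality.
The dominant spike at lag 7 indicates a seasonal period of 7.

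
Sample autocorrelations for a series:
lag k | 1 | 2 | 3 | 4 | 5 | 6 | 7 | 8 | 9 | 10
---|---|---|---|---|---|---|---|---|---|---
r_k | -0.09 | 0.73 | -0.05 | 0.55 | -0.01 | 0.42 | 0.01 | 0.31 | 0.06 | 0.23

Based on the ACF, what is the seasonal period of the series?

2

The largest autocorrelation is r_2 = 0.73, with weaker echoes at lags 4 (0.55), 6 (0.42), 8 (0.31) and 10 (0.23); the remaining lags stay at or below 0.06.
The dominant spike at lag 2 indicates a seasonal period of 2.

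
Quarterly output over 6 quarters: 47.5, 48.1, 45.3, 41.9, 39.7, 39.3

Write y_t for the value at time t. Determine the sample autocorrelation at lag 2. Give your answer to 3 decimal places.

-0.005

Mean ȳ = (47.5 + 48.1 + 45.3 + 41.9 + 39.7 + 39.3)/6 = 43.6333
Deviations from mean: 3.8667, 4.4667, 1.6667, -1.7333, -3.9333, -4.3333
Σ(y_t−ȳ)(y_{t+2}−ȳ) = (6.4444) + (-7.7422) + (-6.5556) + (7.5111) = -0.3422
Denominator Σ(y_t−ȳ)² = 74.9333
r_2 = -0.3422 / 74.9333 = -0.005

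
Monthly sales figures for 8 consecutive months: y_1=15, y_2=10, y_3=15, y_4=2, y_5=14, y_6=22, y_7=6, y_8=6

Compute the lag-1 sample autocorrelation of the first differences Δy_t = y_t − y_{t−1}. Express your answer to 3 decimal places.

First differences Δy: -5, 5, -13, 12, 8, -16, 0
Mean of differences = -1.2857
Numerator Σ(Δy_t−Δȳ)(Δy_{t+1}−Δȳ) = -284.7959
Denominator Σ(Δy_t−Δȳ)² = 671.4286
r_1(Δy) = -284.7959 / 671.4286 = -0.424

-0.424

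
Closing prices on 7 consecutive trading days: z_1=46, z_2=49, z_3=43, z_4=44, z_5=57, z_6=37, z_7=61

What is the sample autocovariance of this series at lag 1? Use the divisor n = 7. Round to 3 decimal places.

Mean z̄ = (46 + 49 + 43 + 44 + 57 + 37 + 61)/7 = 48.1429
Σ_{t=1}^{6}(z_t−z̄)(z_{t+1}−z̄) = -263.5918
γ_1 = -263.5918 / 7 = -37.656

-37.656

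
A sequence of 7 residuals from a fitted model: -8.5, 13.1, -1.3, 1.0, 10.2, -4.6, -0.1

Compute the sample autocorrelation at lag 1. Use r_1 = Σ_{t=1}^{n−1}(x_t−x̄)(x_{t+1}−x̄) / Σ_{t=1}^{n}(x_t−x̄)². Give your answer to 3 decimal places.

-0.541

Mean x̄ = (-8.5 + 13.1 − 1.3 + 1.0 + 10.2 − 4.6 − 0.1)/7 = 1.4000
Numerator Σ_{t=1}^{6}(x_t−x̄)(x_{t+1}−x̄) = -193.6600
Denominator Σ(x_t−x̄)² = 358.0400
r_1 = -193.6600 / 358.0400 = -0.541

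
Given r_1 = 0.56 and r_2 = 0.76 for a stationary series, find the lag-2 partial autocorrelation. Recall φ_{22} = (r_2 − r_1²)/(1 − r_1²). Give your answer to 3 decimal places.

φ_{22} = (r_2 − r_1²) / (1 − r_1²)
r_1² = (0.56)² = 0.3136
Numerator = 0.76 − 0.3136 = 0.4464; denominator = 1 − 0.3136 = 0.6864
φ_{22} = 0.4464 / 0.6864 = 0.650

0.650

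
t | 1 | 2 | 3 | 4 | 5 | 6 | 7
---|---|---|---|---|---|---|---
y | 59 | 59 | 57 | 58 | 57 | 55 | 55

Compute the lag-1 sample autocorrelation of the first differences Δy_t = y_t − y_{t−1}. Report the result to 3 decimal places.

First differences Δy: 0, -2, 1, -1, -2, 0
Mean of differences = -0.6667
Numerator Σ(Δy_t−Δȳ)(Δy_{t+1}−Δȳ) = -4.1111
Denominator Σ(Δy_t−Δȳ)² = 7.3333
r_1(Δy) = -4.1111 / 7.3333 = -0.561

-0.561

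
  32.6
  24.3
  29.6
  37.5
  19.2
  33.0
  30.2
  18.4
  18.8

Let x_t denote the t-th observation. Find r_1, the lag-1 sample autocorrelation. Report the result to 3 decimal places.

-0.152

Mean x̄ = (32.6 + 24.3 + 29.6 + 37.5 + 19.2 + 33.0 + 30.2 + 18.4 + 18.8)/9 = 27.0667
Numerator Σ_{t=1}^{8}(x_t−x̄)(x_{t+1}−x̄) = -61.5578
Denominator Σ(x_t−x̄)² = 403.9000
r_1 = -61.5578 / 403.9000 = -0.152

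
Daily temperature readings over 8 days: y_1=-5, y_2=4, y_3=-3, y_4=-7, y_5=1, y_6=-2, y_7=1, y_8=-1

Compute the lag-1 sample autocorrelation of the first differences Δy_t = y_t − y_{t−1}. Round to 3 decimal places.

-0.455

First differences Δy: 9, -7, -4, 8, -3, 3, -2
Mean of differences = 0.5714
Numerator Σ(Δy_t−Δȳ)(Δy_{t+1}−Δȳ) = -104.6122
Denominator Σ(Δy_t−Δȳ)² = 229.7143
r_1(Δy) = -104.6122 / 229.7143 = -0.455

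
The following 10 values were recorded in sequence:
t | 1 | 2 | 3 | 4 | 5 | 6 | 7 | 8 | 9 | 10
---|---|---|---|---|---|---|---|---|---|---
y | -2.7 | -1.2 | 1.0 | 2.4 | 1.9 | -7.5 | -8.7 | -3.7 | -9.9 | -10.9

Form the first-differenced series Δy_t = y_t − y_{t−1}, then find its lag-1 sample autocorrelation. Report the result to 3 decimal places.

-0.115

First differences Δy: 1.5, 2.2, 1.4, -0.5, -9.4, -1.2, 5.0, -6.2, -1.0
Mean of differences = -0.9111
Numerator Σ(Δy_t−Δȳ)(Δy_{t+1}−Δȳ) = -17.8968
Denominator Σ(Δy_t−Δȳ)² = 156.0689
r_1(Δy) = -17.8968 / 156.0689 = -0.115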